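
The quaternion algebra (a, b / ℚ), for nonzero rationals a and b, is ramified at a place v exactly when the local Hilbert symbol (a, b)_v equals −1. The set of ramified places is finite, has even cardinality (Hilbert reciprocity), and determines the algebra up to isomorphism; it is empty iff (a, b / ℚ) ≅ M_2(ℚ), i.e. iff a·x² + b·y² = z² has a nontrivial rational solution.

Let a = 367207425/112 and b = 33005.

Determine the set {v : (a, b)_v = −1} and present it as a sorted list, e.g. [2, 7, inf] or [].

Mod squares: a ≡ 7511, b ≡ 33005. Check v ∈ {∞, 2, 3, 5, 7, 13, 23, 29, 37, 41}.
v=2: v_2(a)=-4, v_2(b)=0; units ≡ 7, 5 (mod 8); ε·ε+αω+βω = 1·0+-4·1+0·0 ≡ 0  ⇒  (a,b)_2 = +1.
v=41: a=41^0·(≡5), b=41^1·(≡26) mod 41; (5|41)=+1, (26|41)=-1; (−1)^{0·1·20}·(+1)^1·(-1)^0 = +1.
v=7: a=7^-1·(≡2), b=7^1·(≡4) mod 7; (2|7)=+1, (4|7)=+1; (−1)^{-1·1·3}·(+1)^1·(+1)^-1 = -1.
v=23: a=23^0·(≡6), b=23^1·(≡9) mod 23; (6|23)=+1, (9|23)=+1; (−1)^{0·1·11}·(+1)^1·(+1)^0 = +1.
v=∞: 7511 > 0 and 33005 > 0  ⇒  (a,b)_∞ = +1.
v=29: a=29^1·(≡8), b=29^0·(≡3) mod 29; (8|29)=-1, (3|29)=-1; (−1)^{1·0·14}·(-1)^0·(-1)^1 = -1.
v=5: a=5^2·(≡1), b=5^1·(≡1) mod 5; (1|5)=+1, (1|5)=+1; (−1)^{2·1·2}·(+1)^1·(+1)^2 = +1.
v=37: a=37^1·(≡15), b=37^0·(≡1) mod 37; (15|37)=-1, (1|37)=+1; (−1)^{1·0·18}·(-1)^0·(+1)^1 = +1.
v=13: a=13^2·(≡12), b=13^0·(≡11) mod 13; (12|13)=+1, (11|13)=-1; (−1)^{2·0·6}·(+1)^0·(-1)^2 = +1.
v=3: a=3^4·(≡2), b=3^0·(≡2) mod 3; (2|3)=-1, (2|3)=-1; (−1)^{4·0·1}·(-1)^0·(-1)^4 = +1.
|Ram(7511, 33005)| = 2, even; anisotropic at {7, 29}.

[7, 29]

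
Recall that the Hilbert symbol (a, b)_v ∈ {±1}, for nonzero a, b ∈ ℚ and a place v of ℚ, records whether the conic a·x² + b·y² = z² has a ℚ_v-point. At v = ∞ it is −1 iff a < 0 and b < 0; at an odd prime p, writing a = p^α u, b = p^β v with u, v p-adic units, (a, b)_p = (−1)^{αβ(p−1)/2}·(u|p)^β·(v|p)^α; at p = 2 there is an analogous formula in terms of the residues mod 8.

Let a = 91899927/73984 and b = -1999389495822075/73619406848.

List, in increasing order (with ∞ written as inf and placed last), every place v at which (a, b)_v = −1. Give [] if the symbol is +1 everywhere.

[2, 3, 7, 29]

(a, b) ≡ (14007, -4669) mod (ℚ^×)²; places V = {2, 3, 5, 7, 13, 17, 23, 29, 41, ∞}.
(a,b)_29: α=1, u≡15; β=1, v≡24 (mod 29); (15|29)=-1, (24|29)=+1; sign (−1)^0·-1^1·+1^1 = -1.
(a,b)_2: α=-8, β=-16; u≡7, v≡3 (mod 8); ε(u)ε(v)=1·1, αω(v)=-8·1, βω(u)=-16·0; sum ≡ 1  ⇒  -1.
(a,b)_3: α=9, u≡1; β=14, v≡2 (mod 3); (1|3)=+1, (2|3)=-1; sign (−1)^0·+1^14·-1^9 = -1.
(a,b)_7: α=1, u≡5; β=3, v≡6 (mod 7); (5|7)=-1, (6|7)=-1; sign (−1)^1·-1^3·-1^1 = -1.
(a,b)_41: α=0, u≡30; β=2, v≡33 (mod 41); (30|41)=-1, (33|41)=+1; sign (−1)^0·-1^2·+1^0 = +1.
(a,b)_17: α=-2, u≡1; β=-2, v≡12 (mod 17); (1|17)=+1, (12|17)=-1; sign (−1)^0·+1^-2·-1^-2 = +1.
(a,b)_5: α=0, u≡3; β=2, v≡4 (mod 5); (3|5)=-1, (4|5)=+1; sign (−1)^0·-1^2·+1^0 = +1.
(a,b)_23: α=1, u≡7; β=-1, v≡12 (mod 23); (7|23)=-1, (12|23)=+1; sign (−1)^1·-1^-1·+1^1 = +1.
(a,b)_13: α=0, u≡2; β=-2, v≡6 (mod 13); (2|13)=-1, (6|13)=-1; sign (−1)^0·-1^-2·-1^0 = +1.
(a,b)_∞: sgn(14007)=+, sgn(-4669)=−, so +1.
|Ram(14007, -4669)| = 4, even; anisotropic at {2, 3, 7, 29}.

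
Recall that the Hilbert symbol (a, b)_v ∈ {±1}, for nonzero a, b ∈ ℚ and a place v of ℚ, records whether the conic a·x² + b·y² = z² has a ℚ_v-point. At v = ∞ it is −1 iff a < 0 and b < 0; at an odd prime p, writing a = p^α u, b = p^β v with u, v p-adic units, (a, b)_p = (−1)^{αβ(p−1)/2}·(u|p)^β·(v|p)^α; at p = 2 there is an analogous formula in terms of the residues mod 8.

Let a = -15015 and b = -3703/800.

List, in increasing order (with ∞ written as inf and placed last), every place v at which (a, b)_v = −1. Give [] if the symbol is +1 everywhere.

[11, inf]

Mod squares: a ≡ -15015, b ≡ -14. Check v ∈ {∞, 2, 3, 5, 7, 11, 13, 23}.
v=∞: -15015 < 0 and -14 < 0  ⇒  (a,b)_∞ = -1.
v=5: a=5^1·(≡2), b=5^-2·(≡1) mod 5; (2|5)=-1, (1|5)=+1; (−1)^{1·-2·2}·(-1)^-2·(+1)^1 = +1.
v=23: a=23^0·(≡4), b=23^2·(≡6) mod 23; (4|23)=+1, (6|23)=+1; (−1)^{0·2·11}·(+1)^2·(+1)^0 = +1.
v=11: a=11^1·(≡10), b=11^0·(≡6) mod 11; (10|11)=-1, (6|11)=-1; (−1)^{1·0·5}·(-1)^0·(-1)^1 = -1.
v=13: a=13^1·(≡2), b=13^0·(≡4) mod 13; (2|13)=-1, (4|13)=+1; (−1)^{1·0·6}·(-1)^0·(+1)^1 = +1.
v=3: a=3^1·(≡2), b=3^0·(≡1) mod 3; (2|3)=-1, (1|3)=+1; (−1)^{1·0·1}·(-1)^0·(+1)^1 = +1.
v=7: a=7^1·(≡4), b=7^1·(≡5) mod 7; (4|7)=+1, (5|7)=-1; (−1)^{1·1·3}·(+1)^1·(-1)^1 = +1.
v=2: v_2(a)=0, v_2(b)=-5; units ≡ 1, 1 (mod 8); ε·ε+αω+βω = 0·0+0·0+-5·0 ≡ 0  ⇒  (a,b)_2 = +1.
|Ram(-15015, -14)| = 2, even; anisotropic at {11, ∞}.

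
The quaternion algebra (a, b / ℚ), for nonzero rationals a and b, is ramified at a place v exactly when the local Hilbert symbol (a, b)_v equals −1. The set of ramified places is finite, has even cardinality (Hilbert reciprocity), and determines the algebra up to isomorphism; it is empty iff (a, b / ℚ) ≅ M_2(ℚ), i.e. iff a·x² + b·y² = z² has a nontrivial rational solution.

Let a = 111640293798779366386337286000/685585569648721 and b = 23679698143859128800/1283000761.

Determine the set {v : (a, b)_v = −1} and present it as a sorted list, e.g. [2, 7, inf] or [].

Mod squares: a ≡ 4179335, b ≡ 530062. Check v ∈ {∞, 2, 3, 5, 7, 11, 13, 17, 19, 29, 37, 41, 43}.
v=43: a=43^-4·(≡4), b=43^-2·(≡31) mod 43; (4|43)=+1, (31|43)=+1; (−1)^{-4·-2·21}·(+1)^-2·(+1)^-4 = +1.
v=∞: 4179335 > 0 and 530062 > 0  ⇒  (a,b)_∞ = +1.
v=41: a=41^3·(≡10), b=41^2·(≡3) mod 41; (10|41)=+1, (3|41)=-1; (−1)^{3·2·20}·(+1)^2·(-1)^3 = -1.
v=19: a=19^5·(≡18), b=19^3·(≡7) mod 19; (18|19)=-1, (7|19)=+1; (−1)^{5·3·9}·(-1)^3·(+1)^5 = +1.
v=37: a=37^1·(≡17), b=37^1·(≡21) mod 37; (17|37)=-1, (21|37)=+1; (−1)^{1·1·18}·(-1)^1·(+1)^1 = -1.
v=7: a=7^-4·(≡5), b=7^-4·(≡1) mod 7; (5|7)=-1, (1|7)=+1; (−1)^{-4·-4·3}·(-1)^-4·(+1)^-4 = +1.
v=17: a=17^-4·(≡8), b=17^-2·(≡8) mod 17; (8|17)=+1, (8|17)=+1; (−1)^{-4·-2·8}·(+1)^-2·(+1)^-4 = +1.
v=13: a=13^4·(≡4), b=13^3·(≡5) mod 13; (4|13)=+1, (5|13)=-1; (−1)^{4·3·6}·(+1)^3·(-1)^4 = +1.
v=29: a=29^1·(≡21), b=29^1·(≡12) mod 29; (21|29)=-1, (12|29)=-1; (−1)^{1·1·14}·(-1)^1·(-1)^1 = +1.
v=2: v_2(a)=4, v_2(b)=5; units ≡ 7, 7 (mod 8); ε·ε+αω+βω = 1·1+4·0+5·0 ≡ 1  ⇒  (a,b)_2 = -1.
v=5: a=5^3·(≡3), b=5^2·(≡2) mod 5; (3|5)=-1, (2|5)=-1; (−1)^{3·2·2}·(-1)^2·(-1)^3 = -1.
v=11: a=11^4·(≡7), b=11^2·(≡1) mod 11; (7|11)=-1, (1|11)=+1; (−1)^{4·2·5}·(-1)^2·(+1)^4 = +1.
v=3: a=3^6·(≡2), b=3^2·(≡1) mod 3; (2|3)=-1, (1|3)=+1; (−1)^{6·2·1}·(-1)^2·(+1)^6 = +1.
|Ram(4179335, 530062)| = 4, even; anisotropic at {2, 5, 37, 41}.

[2, 5, 37, 41]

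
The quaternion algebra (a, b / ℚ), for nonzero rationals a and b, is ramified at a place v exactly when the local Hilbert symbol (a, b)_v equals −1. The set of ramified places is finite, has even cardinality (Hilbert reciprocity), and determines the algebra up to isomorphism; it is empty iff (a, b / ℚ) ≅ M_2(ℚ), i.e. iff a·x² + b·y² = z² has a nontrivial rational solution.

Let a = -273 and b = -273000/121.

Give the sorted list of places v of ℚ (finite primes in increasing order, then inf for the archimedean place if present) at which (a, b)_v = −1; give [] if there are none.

Mod squares: a ≡ -273, b ≡ -2730. Check v ∈ {∞, 2, 3, 5, 7, 11, 13}.
v=5: a=5^0·(≡2), b=5^3·(≡1) mod 5; (2|5)=-1, (1|5)=+1; (−1)^{0·3·2}·(-1)^3·(+1)^0 = -1.
v=7: a=7^1·(≡3), b=7^1·(≡2) mod 7; (3|7)=-1, (2|7)=+1; (−1)^{1·1·3}·(-1)^1·(+1)^1 = +1.
v=2: v_2(a)=0, v_2(b)=3; units ≡ 7, 3 (mod 8); ε·ε+αω+βω = 1·1+0·1+3·0 ≡ 1  ⇒  (a,b)_2 = -1.
v=13: a=13^1·(≡5), b=13^1·(≡2) mod 13; (5|13)=-1, (2|13)=-1; (−1)^{1·1·6}·(-1)^1·(-1)^1 = +1.
v=∞: -273 < 0 and -2730 < 0  ⇒  (a,b)_∞ = -1.
v=11: a=11^0·(≡2), b=11^-2·(≡9) mod 11; (2|11)=-1, (9|11)=+1; (−1)^{0·-2·5}·(-1)^-2·(+1)^0 = +1.
v=3: a=3^1·(≡2), b=3^1·(≡2) mod 3; (2|3)=-1, (2|3)=-1; (−1)^{1·1·1}·(-1)^1·(-1)^1 = -1.
Ram(-273, -2730) = {2, 3, 5, ∞}; no ℚ_2-point on the conic.

[2, 3, 5, inf]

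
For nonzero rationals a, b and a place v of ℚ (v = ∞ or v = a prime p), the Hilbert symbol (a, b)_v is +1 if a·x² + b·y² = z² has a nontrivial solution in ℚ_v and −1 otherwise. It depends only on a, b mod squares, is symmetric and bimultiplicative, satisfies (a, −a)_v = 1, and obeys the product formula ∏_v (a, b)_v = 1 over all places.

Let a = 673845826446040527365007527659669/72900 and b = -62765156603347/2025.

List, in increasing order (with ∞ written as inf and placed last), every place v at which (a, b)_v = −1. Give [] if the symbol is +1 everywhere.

[17, 43, 47, 53]

(a, b) ≡ (422389, -234821323) mod (ℚ^×)²; places V = {2, 3, 5, 7, 11, 17, 19, 29, 43, 47, 53, ∞}.
(a,b)_53: α=2, u≡32; β=1, v≡31 (mod 53); (32|53)=-1, (31|53)=-1; sign (−1)^0·-1^1·-1^2 = -1.
(a,b)_47: α=5, u≡38; β=2, v≡38 (mod 47); (38|47)=-1, (38|47)=-1; sign (−1)^0·-1^2·-1^5 = -1.
(a,b)_7: α=2, u≡2; β=0, v≡6 (mod 7); (2|7)=+1, (6|7)=-1; sign (−1)^0·+1^0·-1^2 = +1.
(a,b)_17: α=2, u≡11; β=1, v≡9 (mod 17); (11|17)=-1, (9|17)=+1; sign (−1)^0·-1^1·+1^2 = -1.
(a,b)_11: α=5, u≡5; β=3, v≡2 (mod 11); (5|11)=+1, (2|11)=-1; sign (−1)^1·+1^3·-1^5 = +1.
(a,b)_3: α=-6, u≡1; β=-4, v≡2 (mod 3); (1|3)=+1, (2|3)=-1; sign (−1)^0·+1^-4·-1^-6 = +1.
(a,b)_29: α=2, u≡1; β=1, v≡28 (mod 29); (1|29)=+1, (28|29)=+1; sign (−1)^0·+1^1·+1^2 = +1.
(a,b)_19: α=3, u≡5; β=1, v≡3 (mod 19); (5|19)=+1, (3|19)=-1; sign (−1)^1·+1^1·-1^3 = +1.
(a,b)_∞: sgn(422389)=+, sgn(-234821323)=−, so +1.
(a,b)_2: α=-2, β=0; u≡5, v≡5 (mod 8); ε(u)ε(v)=0·0, αω(v)=-2·1, βω(u)=0·1; sum ≡ 0  ⇒  +1.
(a,b)_43: α=3, u≡2; β=1, v≡42 (mod 43); (2|43)=-1, (42|43)=-1; sign (−1)^1·-1^1·-1^3 = -1.
(a,b)_5: α=-2, u≡4; β=-2, v≡3 (mod 5); (4|5)=+1, (3|5)=-1; sign (−1)^0·+1^-2·-1^-2 = +1.
(422389, -234821323 / ℚ) ramifies at {17, 43, 47, 53}: a division algebra.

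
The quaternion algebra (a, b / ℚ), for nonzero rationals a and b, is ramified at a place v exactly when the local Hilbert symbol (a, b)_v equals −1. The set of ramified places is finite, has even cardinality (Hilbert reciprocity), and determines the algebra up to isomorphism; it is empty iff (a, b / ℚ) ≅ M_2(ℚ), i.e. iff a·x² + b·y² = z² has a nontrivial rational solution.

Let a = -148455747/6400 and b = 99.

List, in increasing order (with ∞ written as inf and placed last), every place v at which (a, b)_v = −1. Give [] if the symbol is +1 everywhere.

Mod squares: a ≡ -187, b ≡ 11. Check v ∈ {∞, 2, 3, 5, 11, 17}.
v=∞: -187 < 0 and 11 > 0  ⇒  (a,b)_∞ = +1.
v=17: a=17^1·(≡7), b=17^0·(≡14) mod 17; (7|17)=-1, (14|17)=-1; (−1)^{1·0·8}·(-1)^0·(-1)^1 = -1.
v=2: v_2(a)=-8, v_2(b)=0; units ≡ 5, 3 (mod 8); ε·ε+αω+βω = 0·1+-8·1+0·1 ≡ 0  ⇒  (a,b)_2 = +1.
v=3: a=3^8·(≡2), b=3^2·(≡2) mod 3; (2|3)=-1, (2|3)=-1; (−1)^{8·2·1}·(-1)^2·(-1)^8 = +1.
v=11: a=11^3·(≡4), b=11^1·(≡9) mod 11; (4|11)=+1, (9|11)=+1; (−1)^{3·1·5}·(+1)^1·(+1)^3 = -1.
v=5: a=5^-2·(≡3), b=5^0·(≡4) mod 5; (3|5)=-1, (4|5)=+1; (−1)^{-2·0·2}·(-1)^0·(+1)^-2 = +1.
Ram(-187, 11) = {11, 17}; no ℚ_11-point on the conic.

[11, 17]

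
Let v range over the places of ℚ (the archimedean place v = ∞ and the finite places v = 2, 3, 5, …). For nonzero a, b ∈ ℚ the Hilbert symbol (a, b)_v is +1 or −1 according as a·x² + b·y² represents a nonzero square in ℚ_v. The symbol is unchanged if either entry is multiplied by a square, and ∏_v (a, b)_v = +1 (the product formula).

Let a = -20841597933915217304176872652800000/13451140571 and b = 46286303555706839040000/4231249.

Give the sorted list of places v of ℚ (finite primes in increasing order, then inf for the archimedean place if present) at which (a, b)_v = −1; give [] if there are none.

(a, b) ≡ (-1430, 39) mod (ℚ^×)²; places V = {2, 3, 5, 11, 13, 17, 19, 31, 37, ∞}.
(a,b)_31: α=4, u≡24; β=2, v≡20 (mod 31); (24|31)=-1, (20|31)=+1; sign (−1)^0·-1^2·+1^4 = +1.
(a,b)_17: α=-4, u≡4; β=-2, v≡3 (mod 17); (4|17)=+1, (3|17)=-1; sign (−1)^0·+1^-2·-1^-4 = +1.
(a,b)_∞: sgn(-1430)=−, sgn(39)=+, so +1.
(a,b)_2: α=25, β=16; u≡5, v≡7 (mod 8); ε(u)ε(v)=0·1, αω(v)=25·0, βω(u)=16·1; sum ≡ 0  ⇒  +1.
(a,b)_3: α=2, u≡1; β=1, v≡1 (mod 3); (1|3)=+1, (1|3)=+1; sign (−1)^0·+1^1·+1^2 = +1.
(a,b)_13: α=5, u≡2; β=3, v≡3 (mod 13); (2|13)=-1, (3|13)=+1; sign (−1)^0·-1^3·+1^5 = -1.
(a,b)_37: α=2, u≡31; β=2, v≡13 (mod 37); (31|37)=-1, (13|37)=-1; sign (−1)^0·-1^2·-1^2 = +1.
(a,b)_19: α=6, u≡10; β=4, v≡5 (mod 19); (10|19)=-1, (5|19)=+1; sign (−1)^0·-1^4·+1^6 = +1.
(a,b)_5: α=5, u≡4; β=4, v≡1 (mod 5); (4|5)=+1, (1|5)=+1; sign (−1)^0·+1^4·+1^5 = +1.
(a,b)_11: α=-5, u≡2; β=-4, v≡8 (mod 11); (2|11)=-1, (8|11)=-1; sign (−1)^0·-1^-4·-1^-5 = -1.
(-1430, 39 / ℚ) ramifies at {11, 13}: a division algebra.

[11, 13]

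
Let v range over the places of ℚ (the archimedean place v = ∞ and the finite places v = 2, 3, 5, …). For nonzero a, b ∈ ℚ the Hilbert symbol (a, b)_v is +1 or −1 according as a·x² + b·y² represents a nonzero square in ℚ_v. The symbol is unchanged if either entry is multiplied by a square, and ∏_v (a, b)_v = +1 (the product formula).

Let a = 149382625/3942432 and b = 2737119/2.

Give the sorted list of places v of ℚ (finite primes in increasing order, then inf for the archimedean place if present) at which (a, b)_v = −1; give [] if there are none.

(a, b) ≡ (290, 18942) mod (ℚ^×)²; places V = {2, 3, 5, 7, 11, 13, 17, 29, 41, ∞}.
(a,b)_41: α=0, u≡11; β=1, v≡26 (mod 41); (11|41)=-1, (26|41)=-1; sign (−1)^0·-1^1·-1^0 = -1.
(a,b)_7: α=2, u≡5; β=1, v≡2 (mod 7); (5|7)=-1, (2|7)=+1; sign (−1)^0·-1^1·+1^2 = -1.
(a,b)_11: α=0, u≡4; β=1, v≡10 (mod 11); (4|11)=+1, (10|11)=-1; sign (−1)^0·+1^1·-1^0 = +1.
(a,b)_13: α=-2, u≡9; β=0, v≡4 (mod 13); (9|13)=+1, (4|13)=+1; sign (−1)^0·+1^0·+1^-2 = +1.
(a,b)_17: α=0, u≡16; β=2, v≡1 (mod 17); (16|17)=+1, (1|17)=+1; sign (−1)^0·+1^2·+1^0 = +1.
(a,b)_∞: sgn(290)=+, sgn(18942)=+, so +1.
(a,b)_3: α=-6, u≡2; β=1, v≡2 (mod 3); (2|3)=-1, (2|3)=-1; sign (−1)^0·-1^1·-1^-6 = -1.
(a,b)_5: α=3, u≡3; β=0, v≡2 (mod 5); (3|5)=-1, (2|5)=-1; sign (−1)^0·-1^0·-1^3 = -1.
(a,b)_2: α=-5, β=-1; u≡1, v≡7 (mod 8); ε(u)ε(v)=0·1, αω(v)=-5·0, βω(u)=-1·0; sum ≡ 0  ⇒  +1.
(a,b)_29: α=3, u≡26; β=0, v≡6 (mod 29); (26|29)=-1, (6|29)=+1; sign (−1)^0·-1^0·+1^3 = +1.
|Ram(290, 18942)| = 4, even; anisotropic at {3, 5, 7, 41}.

[3, 5, 7, 41]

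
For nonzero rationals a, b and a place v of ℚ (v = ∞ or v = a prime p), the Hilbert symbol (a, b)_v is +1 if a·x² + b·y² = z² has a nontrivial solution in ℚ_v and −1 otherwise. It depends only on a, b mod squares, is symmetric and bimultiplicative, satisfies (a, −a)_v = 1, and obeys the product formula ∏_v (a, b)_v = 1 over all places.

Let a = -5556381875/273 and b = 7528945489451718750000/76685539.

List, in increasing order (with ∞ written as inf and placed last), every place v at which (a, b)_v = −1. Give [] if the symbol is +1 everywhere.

[3, 7, 11, 19]

Mod squares: a ≡ -3003, b ≡ 209. Check v ∈ {∞, 2, 3, 5, 7, 11, 13, 19, 29, 31, 41}.
v=41: a=41^0·(≡18), b=41^-2·(≡5) mod 41; (18|41)=+1, (5|41)=+1; (−1)^{0·-2·20}·(+1)^-2·(+1)^0 = +1.
v=11: a=11^1·(≡2), b=11^3·(≡6) mod 11; (2|11)=-1, (6|11)=-1; (−1)^{1·3·5}·(-1)^3·(-1)^1 = -1.
v=13: a=13^-1·(≡1), b=13^0·(≡3) mod 13; (1|13)=+1, (3|13)=+1; (−1)^{-1·0·6}·(+1)^0·(+1)^-1 = +1.
v=3: a=3^-1·(≡1), b=3^16·(≡2) mod 3; (1|3)=+1, (2|3)=-1; (−1)^{-1·16·1}·(+1)^16·(-1)^-1 = -1.
v=31: a=31^2·(≡16), b=31^0·(≡30) mod 31; (16|31)=+1, (30|31)=-1; (−1)^{2·0·15}·(+1)^0·(-1)^2 = +1.
v=19: a=19^0·(≡10), b=19^-1·(≡6) mod 19; (10|19)=-1, (6|19)=+1; (−1)^{0·-1·9}·(-1)^-1·(+1)^0 = -1.
v=29: a=29^2·(≡9), b=29^2·(≡1) mod 29; (9|29)=+1, (1|29)=+1; (−1)^{2·2·14}·(+1)^2·(+1)^2 = +1.
v=7: a=7^-1·(≡3), b=7^-4·(≡6) mod 7; (3|7)=-1, (6|7)=-1; (−1)^{-1·-4·3}·(-1)^-4·(-1)^-1 = -1.
v=5: a=5^4·(≡3), b=5^10·(≡4) mod 5; (3|5)=-1, (4|5)=+1; (−1)^{4·10·2}·(-1)^10·(+1)^4 = +1.
v=2: v_2(a)=0, v_2(b)=4; units ≡ 5, 1 (mod 8); ε·ε+αω+βω = 0·0+0·0+4·1 ≡ 0  ⇒  (a,b)_2 = +1.
v=∞: -3003 < 0 and 209 > 0  ⇒  (a,b)_∞ = +1.
Ram(-3003, 209) = {3, 7, 11, 19}; no ℚ_3-point on the conic.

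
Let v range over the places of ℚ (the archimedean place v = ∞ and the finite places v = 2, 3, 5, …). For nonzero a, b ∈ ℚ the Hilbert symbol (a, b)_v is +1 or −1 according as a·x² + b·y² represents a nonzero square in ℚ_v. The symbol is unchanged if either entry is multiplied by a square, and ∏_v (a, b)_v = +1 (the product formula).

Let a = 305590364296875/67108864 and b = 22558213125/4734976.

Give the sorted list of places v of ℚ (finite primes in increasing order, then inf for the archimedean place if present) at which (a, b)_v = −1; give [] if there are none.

[7, 23]

(a, b) ≡ (115, 21) mod (ℚ^×)²; places V = {2, 3, 5, 7, 17, 19, 23, ∞}.
(a,b)_19: α=0, u≡17; β=2, v≡14 (mod 19); (17|19)=+1, (14|19)=-1; sign (−1)^0·+1^2·-1^0 = +1.
(a,b)_23: α=3, u≡22; β=2, v≡19 (mod 23); (22|23)=-1, (19|23)=-1; sign (−1)^0·-1^2·-1^3 = -1.
(a,b)_∞: sgn(115)=+, sgn(21)=+, so +1.
(a,b)_7: α=2, u≡6; β=1, v≡3 (mod 7); (6|7)=-1, (3|7)=-1; sign (−1)^0·-1^1·-1^2 = -1.
(a,b)_17: α=0, u≡9; β=-2, v≡16 (mod 17); (9|17)=+1, (16|17)=+1; sign (−1)^0·+1^-2·+1^0 = +1.
(a,b)_2: α=-26, β=-14; u≡3, v≡5 (mod 8); ε(u)ε(v)=1·0, αω(v)=-26·1, βω(u)=-14·1; sum ≡ 0  ⇒  +1.
(a,b)_5: α=7, u≡2; β=4, v≡1 (mod 5); (2|5)=-1, (1|5)=+1; sign (−1)^0·-1^4·+1^7 = +1.
(a,b)_3: α=8, u≡1; β=3, v≡1 (mod 3); (1|3)=+1, (1|3)=+1; sign (−1)^0·+1^3·+1^8 = +1.
Ram(115, 21) = {7, 23}; no ℚ_7-point on the conic.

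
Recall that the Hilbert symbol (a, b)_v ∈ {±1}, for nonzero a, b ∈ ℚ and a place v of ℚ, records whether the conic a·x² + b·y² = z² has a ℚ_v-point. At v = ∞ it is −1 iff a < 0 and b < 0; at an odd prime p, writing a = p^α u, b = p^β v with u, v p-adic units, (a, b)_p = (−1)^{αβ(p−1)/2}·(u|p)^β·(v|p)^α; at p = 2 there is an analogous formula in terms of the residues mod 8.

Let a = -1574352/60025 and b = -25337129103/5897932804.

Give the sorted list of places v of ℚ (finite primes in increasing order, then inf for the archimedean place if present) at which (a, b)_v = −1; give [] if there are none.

Mod squares: a ≡ -13, b ≡ -143. Check v ∈ {∞, 2, 3, 5, 7, 11, 13, 17, 19, 29, 43, 47}.
v=17: a=17^0·(≡8), b=17^2·(≡6) mod 17; (8|17)=+1, (6|17)=-1; (−1)^{0·2·8}·(+1)^2·(-1)^0 = +1.
v=2: v_2(a)=4, v_2(b)=-2; units ≡ 3, 1 (mod 8); ε·ε+αω+βω = 1·0+4·0+-2·1 ≡ 0  ⇒  (a,b)_2 = +1.
v=3: a=3^2·(≡2), b=3^6·(≡1) mod 3; (2|3)=-1, (1|3)=+1; (−1)^{2·6·1}·(-1)^6·(+1)^2 = +1.
v=43: a=43^0·(≡12), b=43^-2·(≡28) mod 43; (12|43)=-1, (28|43)=-1; (−1)^{0·-2·21}·(-1)^-2·(-1)^0 = +1.
v=7: a=7^-4·(≡1), b=7^0·(≡1) mod 7; (1|7)=+1, (1|7)=+1; (−1)^{-4·0·3}·(+1)^0·(+1)^-4 = +1.
v=47: a=47^0·(≡9), b=47^-2·(≡10) mod 47; (9|47)=+1, (10|47)=-1; (−1)^{0·-2·23}·(+1)^-2·(-1)^0 = +1.
v=13: a=13^1·(≡1), b=13^1·(≡8) mod 13; (1|13)=+1, (8|13)=-1; (−1)^{1·1·6}·(+1)^1·(-1)^1 = -1.
v=19: a=19^0·(≡16), b=19^-2·(≡1) mod 19; (16|19)=+1, (1|19)=+1; (−1)^{0·-2·9}·(+1)^-2·(+1)^0 = +1.
v=∞: -13 < 0 and -143 < 0  ⇒  (a,b)_∞ = -1.
v=5: a=5^-2·(≡3), b=5^0·(≡3) mod 5; (3|5)=-1, (3|5)=-1; (−1)^{-2·0·2}·(-1)^0·(-1)^-2 = +1.
v=29: a=29^2·(≡9), b=29^2·(≡3) mod 29; (9|29)=+1, (3|29)=-1; (−1)^{2·2·14}·(+1)^2·(-1)^2 = +1.
v=11: a=11^0·(≡5), b=11^1·(≡4) mod 11; (5|11)=+1, (4|11)=+1; (−1)^{0·1·5}·(+1)^1·(+1)^0 = +1.
|Ram(-13, -143)| = 2, even; anisotropic at {13, ∞}.

[13, inf]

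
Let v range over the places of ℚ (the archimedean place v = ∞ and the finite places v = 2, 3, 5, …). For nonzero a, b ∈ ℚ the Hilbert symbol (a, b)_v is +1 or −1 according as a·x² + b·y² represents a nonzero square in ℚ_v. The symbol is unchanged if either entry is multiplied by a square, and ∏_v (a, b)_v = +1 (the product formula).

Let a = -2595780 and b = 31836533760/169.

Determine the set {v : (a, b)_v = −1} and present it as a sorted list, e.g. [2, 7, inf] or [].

(a, b) ≡ (-72105, 3454485) mod (ℚ^×)²; places V = {2, 3, 5, 11, 13, 17, 19, 23, 31, ∞}.
(a,b)_3: α=3, u≡1; β=3, v≡2 (mod 3); (1|3)=+1, (2|3)=-1; sign (−1)^1·+1^3·-1^3 = +1.
(a,b)_31: α=0, u≡5; β=1, v≡29 (mod 31); (5|31)=+1, (29|31)=-1; sign (−1)^0·+1^1·-1^0 = +1.
(a,b)_19: α=1, u≡9; β=1, v≡17 (mod 19); (9|19)=+1, (17|19)=+1; sign (−1)^1·+1^1·+1^1 = -1.
(a,b)_∞: sgn(-72105)=−, sgn(3454485)=+, so +1.
(a,b)_2: α=2, β=10; u≡7, v≡5 (mod 8); ε(u)ε(v)=1·0, αω(v)=2·1, βω(u)=10·0; sum ≡ 0  ⇒  +1.
(a,b)_13: α=0, u≡8; β=-2, v≡5 (mod 13); (8|13)=-1, (5|13)=-1; sign (−1)^0·-1^-2·-1^0 = +1.
(a,b)_17: α=0, u≡1; β=1, v≡9 (mod 17); (1|17)=+1, (9|17)=+1; sign (−1)^0·+1^1·+1^0 = +1.
(a,b)_5: α=1, u≡4; β=1, v≡3 (mod 5); (4|5)=+1, (3|5)=-1; sign (−1)^0·+1^1·-1^1 = -1.
(a,b)_23: α=1, u≡1; β=1, v≡10 (mod 23); (1|23)=+1, (10|23)=-1; sign (−1)^1·+1^1·-1^1 = +1.
(a,b)_11: α=1, u≡3; β=0, v≡5 (mod 11); (3|11)=+1, (5|11)=+1; sign (−1)^0·+1^0·+1^1 = +1.
Ram(-72105, 3454485) = {5, 19}; no ℚ_5-point on the conic.

[5, 19]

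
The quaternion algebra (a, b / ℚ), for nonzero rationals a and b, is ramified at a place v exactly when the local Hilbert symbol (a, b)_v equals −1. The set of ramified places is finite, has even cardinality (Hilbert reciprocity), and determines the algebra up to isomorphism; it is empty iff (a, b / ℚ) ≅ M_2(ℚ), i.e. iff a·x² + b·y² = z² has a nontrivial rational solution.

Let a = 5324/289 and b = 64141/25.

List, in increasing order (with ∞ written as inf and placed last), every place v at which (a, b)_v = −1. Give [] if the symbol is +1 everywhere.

Mod squares: a ≡ 11, b ≡ 1309. Check v ∈ {∞, 2, 5, 7, 11, 17}.
v=7: a=7^0·(≡2), b=7^3·(≡3) mod 7; (2|7)=+1, (3|7)=-1; (−1)^{0·3·3}·(+1)^3·(-1)^0 = +1.
v=11: a=11^3·(≡5), b=11^1·(≡4) mod 11; (5|11)=+1, (4|11)=+1; (−1)^{3·1·5}·(+1)^1·(+1)^3 = -1.
v=∞: 11 > 0 and 1309 > 0  ⇒  (a,b)_∞ = +1.
v=5: a=5^0·(≡1), b=5^-2·(≡1) mod 5; (1|5)=+1, (1|5)=+1; (−1)^{0·-2·2}·(+1)^-2·(+1)^0 = +1.
v=17: a=17^-2·(≡3), b=17^1·(≡2) mod 17; (3|17)=-1, (2|17)=+1; (−1)^{-2·1·8}·(-1)^1·(+1)^-2 = -1.
v=2: v_2(a)=2, v_2(b)=0; units ≡ 3, 5 (mod 8); ε·ε+αω+βω = 1·0+2·1+0·1 ≡ 0  ⇒  (a,b)_2 = +1.
|Ram(11, 1309)| = 2, even; anisotropic at {11, 17}.

[11, 17]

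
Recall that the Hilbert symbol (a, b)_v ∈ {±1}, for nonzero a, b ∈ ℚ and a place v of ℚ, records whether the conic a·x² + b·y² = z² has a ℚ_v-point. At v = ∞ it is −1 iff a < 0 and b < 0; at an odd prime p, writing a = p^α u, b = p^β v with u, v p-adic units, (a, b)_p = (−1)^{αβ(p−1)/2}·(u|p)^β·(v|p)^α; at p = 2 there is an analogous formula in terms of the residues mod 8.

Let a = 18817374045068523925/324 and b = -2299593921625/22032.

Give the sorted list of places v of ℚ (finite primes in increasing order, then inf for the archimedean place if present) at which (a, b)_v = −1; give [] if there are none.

(a, b) ≡ (13, -6545) mod (ℚ^×)²; places V = {2, 3, 5, 7, 11, 13, 17, 29, 41, ∞}.
(a,b)_11: α=4, u≡10; β=1, v≡2 (mod 11); (10|11)=-1, (2|11)=-1; sign (−1)^0·-1^1·-1^4 = -1.
(a,b)_3: α=-4, u≡1; β=-4, v≡1 (mod 3); (1|3)=+1, (1|3)=+1; sign (−1)^0·+1^-4·+1^-4 = +1.
(a,b)_2: α=-2, β=-4; u≡5, v≡7 (mod 8); ε(u)ε(v)=0·1, αω(v)=-2·0, βω(u)=-4·1; sum ≡ 0  ⇒  +1.
(a,b)_13: α=5, u≡12; β=2, v≡8 (mod 13); (12|13)=+1, (8|13)=-1; sign (−1)^0·+1^2·-1^5 = -1.
(a,b)_5: α=2, u≡3; β=3, v≡1 (mod 5); (3|5)=-1, (1|5)=+1; sign (−1)^0·-1^3·+1^2 = -1.
(a,b)_7: α=2, u≡6; β=1, v≡6 (mod 7); (6|7)=-1, (6|7)=-1; sign (−1)^0·-1^1·-1^2 = -1.
(a,b)_∞: sgn(13)=+, sgn(-6545)=−, so +1.
(a,b)_17: α=0, u≡4; β=-1, v≡5 (mod 17); (4|17)=+1, (5|17)=-1; sign (−1)^0·+1^-1·-1^0 = +1.
(a,b)_29: α=0, u≡7; β=2, v≡9 (mod 29); (7|29)=+1, (9|29)=+1; sign (−1)^0·+1^2·+1^0 = +1.
(a,b)_41: α=4, u≡26; β=2, v≡29 (mod 41); (26|41)=-1, (29|41)=-1; sign (−1)^0·-1^2·-1^4 = +1.
|Ram(13, -6545)| = 4, even; anisotropic at {5, 7, 11, 13}.

[5, 7, 11, 13]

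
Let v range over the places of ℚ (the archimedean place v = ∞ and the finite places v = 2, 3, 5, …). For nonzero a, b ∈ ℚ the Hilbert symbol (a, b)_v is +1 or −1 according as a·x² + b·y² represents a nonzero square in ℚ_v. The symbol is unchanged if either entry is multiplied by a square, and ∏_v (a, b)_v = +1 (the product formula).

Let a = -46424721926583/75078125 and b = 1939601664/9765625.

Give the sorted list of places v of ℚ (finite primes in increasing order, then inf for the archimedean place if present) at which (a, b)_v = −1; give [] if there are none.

[]

Mod squares: a ≡ -35, b ≡ 1001. Check v ∈ {∞, 2, 3, 5, 7, 11, 13, 23, 29, 31}.
v=31: a=31^-2·(≡12), b=31^0·(≡10) mod 31; (12|31)=-1, (10|31)=+1; (−1)^{-2·0·15}·(-1)^0·(+1)^-2 = +1.
v=7: a=7^1·(≡2), b=7^1·(≡5) mod 7; (2|7)=+1, (5|7)=-1; (−1)^{1·1·3}·(+1)^1·(-1)^1 = +1.
v=23: a=23^2·(≡21), b=23^0·(≡8) mod 23; (21|23)=-1, (8|23)=+1; (−1)^{2·0·11}·(-1)^0·(+1)^2 = +1.
v=∞: -35 < 0 and 1001 > 0  ⇒  (a,b)_∞ = +1.
v=2: v_2(a)=0, v_2(b)=8; units ≡ 5, 1 (mod 8); ε·ε+αω+βω = 0·0+0·0+8·1 ≡ 0  ⇒  (a,b)_2 = +1.
v=13: a=13^2·(≡4), b=13^1·(≡1) mod 13; (4|13)=+1, (1|13)=+1; (−1)^{2·1·6}·(+1)^1·(+1)^2 = +1.
v=11: a=11^2·(≡9), b=11^1·(≡9) mod 11; (9|11)=+1, (9|11)=+1; (−1)^{2·1·5}·(+1)^1·(+1)^2 = +1.
v=29: a=29^2·(≡22), b=29^2·(≡17) mod 29; (22|29)=+1, (17|29)=-1; (−1)^{2·2·14}·(+1)^2·(-1)^2 = +1.
v=3: a=3^6·(≡1), b=3^2·(≡2) mod 3; (1|3)=+1, (2|3)=-1; (−1)^{6·2·1}·(+1)^2·(-1)^6 = +1.
v=5: a=5^-7·(≡2), b=5^-10·(≡4) mod 5; (2|5)=-1, (4|5)=+1; (−1)^{-7·-10·2}·(-1)^-10·(+1)^-7 = +1.
Every local symbol is +1, so the conic -35·x² + 1001·y² = z² has ℚ_v-points for all v and hence a ℚ-point; (a, b / ℚ) ≅ M_2(ℚ).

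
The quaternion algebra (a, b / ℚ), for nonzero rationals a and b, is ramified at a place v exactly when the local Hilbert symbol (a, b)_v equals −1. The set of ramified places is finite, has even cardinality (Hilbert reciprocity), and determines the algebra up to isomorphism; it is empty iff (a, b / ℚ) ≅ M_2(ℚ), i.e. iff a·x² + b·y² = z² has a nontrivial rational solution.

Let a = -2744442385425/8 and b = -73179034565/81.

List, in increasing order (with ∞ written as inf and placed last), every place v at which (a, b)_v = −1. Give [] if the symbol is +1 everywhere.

[23, inf]

(a, b) ≡ (-54834, -30478565) mod (ℚ^×)²; places V = {2, 3, 5, 7, 13, 19, 23, 29, 37, ∞}.
(a,b)_∞: sgn(-54834)=−, sgn(-30478565)=−, so -1.
(a,b)_2: α=-3, β=0; u≡7, v≡3 (mod 8); ε(u)ε(v)=1·1, αω(v)=-3·1, βω(u)=0·0; sum ≡ 0  ⇒  +1.
(a,b)_19: α=1, u≡8; β=1, v≡11 (mod 19); (8|19)=-1, (11|19)=+1; sign (−1)^1·-1^1·+1^1 = +1.
(a,b)_23: α=2, u≡11; β=1, v≡4 (mod 23); (11|23)=-1, (4|23)=+1; sign (−1)^0·-1^1·+1^2 = -1.
(a,b)_13: α=1, u≡2; β=1, v≡5 (mod 13); (2|13)=-1, (5|13)=-1; sign (−1)^0·-1^1·-1^1 = +1.
(a,b)_29: α=2, u≡1; β=1, v≡4 (mod 29); (1|29)=+1, (4|29)=+1; sign (−1)^0·+1^1·+1^2 = +1.
(a,b)_5: α=2, u≡1; β=1, v≡2 (mod 5); (1|5)=+1, (2|5)=-1; sign (−1)^0·+1^1·-1^2 = +1.
(a,b)_7: α=0, u≡1; β=4, v≡4 (mod 7); (1|7)=+1, (4|7)=+1; sign (−1)^0·+1^4·+1^0 = +1.
(a,b)_37: α=1, u≡32; β=1, v≡8 (mod 37); (32|37)=-1, (8|37)=-1; sign (−1)^0·-1^1·-1^1 = +1.
(a,b)_3: α=3, u≡1; β=-4, v≡1 (mod 3); (1|3)=+1, (1|3)=+1; sign (−1)^0·+1^-4·+1^3 = +1.
|Ram(-54834, -30478565)| = 2, even; anisotropic at {23, ∞}.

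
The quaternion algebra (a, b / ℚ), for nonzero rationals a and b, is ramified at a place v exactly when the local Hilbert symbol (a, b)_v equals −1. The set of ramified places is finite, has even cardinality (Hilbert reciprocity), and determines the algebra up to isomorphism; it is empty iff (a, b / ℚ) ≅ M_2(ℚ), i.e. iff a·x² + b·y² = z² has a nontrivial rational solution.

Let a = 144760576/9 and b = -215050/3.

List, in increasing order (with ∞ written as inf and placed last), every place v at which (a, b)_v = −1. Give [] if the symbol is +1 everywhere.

[31, 37]

Mod squares: a ≡ 565471, b ≡ -25806. Check v ∈ {∞, 2, 3, 5, 11, 17, 23, 29, 31, 37}.
v=5: a=5^0·(≡4), b=5^2·(≡1) mod 5; (4|5)=+1, (1|5)=+1; (−1)^{0·2·2}·(+1)^2·(+1)^0 = +1.
v=∞: 565471 > 0 and -25806 < 0  ⇒  (a,b)_∞ = +1.
v=23: a=23^0·(≡13), b=23^1·(≡19) mod 23; (13|23)=+1, (19|23)=-1; (−1)^{0·1·11}·(+1)^1·(-1)^0 = +1.
v=29: a=29^1·(≡10), b=29^0·(≡24) mod 29; (10|29)=-1, (24|29)=+1; (−1)^{1·0·14}·(-1)^0·(+1)^1 = +1.
v=3: a=3^-2·(≡1), b=3^-1·(≡2) mod 3; (1|3)=+1, (2|3)=-1; (−1)^{-2·-1·1}·(+1)^-1·(-1)^-2 = +1.
v=31: a=31^1·(≡15), b=31^0·(≡30) mod 31; (15|31)=-1, (30|31)=-1; (−1)^{1·0·15}·(-1)^0·(-1)^1 = -1.
v=11: a=11^0·(≡9), b=11^1·(≡10) mod 11; (9|11)=+1, (10|11)=-1; (−1)^{0·1·5}·(+1)^1·(-1)^0 = +1.
v=2: v_2(a)=8, v_2(b)=1; units ≡ 7, 1 (mod 8); ε·ε+αω+βω = 1·0+8·0+1·0 ≡ 0  ⇒  (a,b)_2 = +1.
v=17: a=17^1·(≡5), b=17^1·(≡5) mod 17; (5|17)=-1, (5|17)=-1; (−1)^{1·1·8}·(-1)^1·(-1)^1 = +1.
v=37: a=37^1·(≡24), b=37^0·(≡35) mod 37; (24|37)=-1, (35|37)=-1; (−1)^{1·0·18}·(-1)^0·(-1)^1 = -1.
Ram(565471, -25806) = {31, 37}; no ℚ_31-point on the conic.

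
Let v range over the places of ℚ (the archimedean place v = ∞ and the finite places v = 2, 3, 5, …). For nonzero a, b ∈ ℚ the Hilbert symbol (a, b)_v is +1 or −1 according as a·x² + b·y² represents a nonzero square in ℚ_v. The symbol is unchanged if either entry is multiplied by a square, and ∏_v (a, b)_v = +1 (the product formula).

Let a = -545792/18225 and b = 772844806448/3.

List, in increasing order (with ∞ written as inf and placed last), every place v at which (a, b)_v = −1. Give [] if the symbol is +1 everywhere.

(a, b) ≡ (-533, 510081) mod (ℚ^×)²; places V = {2, 3, 5, 11, 13, 29, 41, ∞}.
(a,b)_3: α=-6, u≡1; β=-1, v≡2 (mod 3); (1|3)=+1, (2|3)=-1; sign (−1)^0·+1^-1·-1^-6 = +1.
(a,b)_∞: sgn(-533)=−, sgn(510081)=+, so +1.
(a,b)_29: α=0, u≡8; β=1, v≡27 (mod 29); (8|29)=-1, (27|29)=-1; sign (−1)^0·-1^1·-1^0 = -1.
(a,b)_13: α=1, u≡7; β=3, v≡4 (mod 13); (7|13)=-1, (4|13)=+1; sign (−1)^0·-1^3·+1^1 = -1.
(a,b)_2: α=10, β=4; u≡3, v≡1 (mod 8); ε(u)ε(v)=1·0, αω(v)=10·0, βω(u)=4·1; sum ≡ 0  ⇒  +1.
(a,b)_41: α=1, u≡26; β=3, v≡37 (mod 41); (26|41)=-1, (37|41)=+1; sign (−1)^0·-1^3·+1^1 = -1.
(a,b)_5: α=-2, u≡2; β=0, v≡1 (mod 5); (2|5)=-1, (1|5)=+1; sign (−1)^0·-1^0·+1^-2 = +1.
(a,b)_11: α=0, u≡8; β=1, v≡10 (mod 11); (8|11)=-1, (10|11)=-1; sign (−1)^0·-1^1·-1^0 = -1.
|Ram(-533, 510081)| = 4, even; anisotropic at {11, 13, 29, 41}.

[11, 13, 29, 41]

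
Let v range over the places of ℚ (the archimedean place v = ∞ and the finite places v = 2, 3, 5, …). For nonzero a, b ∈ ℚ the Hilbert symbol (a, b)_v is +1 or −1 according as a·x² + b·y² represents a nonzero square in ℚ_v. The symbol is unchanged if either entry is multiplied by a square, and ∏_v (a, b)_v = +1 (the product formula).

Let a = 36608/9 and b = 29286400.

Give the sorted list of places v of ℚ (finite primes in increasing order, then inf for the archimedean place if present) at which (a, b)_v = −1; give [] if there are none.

[2, 13]

Mod squares: a ≡ 143, b ≡ 286. Check v ∈ {∞, 2, 3, 5, 11, 13}.
v=11: a=11^1·(≡8), b=11^1·(≡4) mod 11; (8|11)=-1, (4|11)=+1; (−1)^{1·1·5}·(-1)^1·(+1)^1 = +1.
v=3: a=3^-2·(≡2), b=3^0·(≡1) mod 3; (2|3)=-1, (1|3)=+1; (−1)^{-2·0·1}·(-1)^0·(+1)^-2 = +1.
v=∞: 143 > 0 and 286 > 0  ⇒  (a,b)_∞ = +1.
v=5: a=5^0·(≡2), b=5^2·(≡1) mod 5; (2|5)=-1, (1|5)=+1; (−1)^{0·2·2}·(-1)^2·(+1)^0 = +1.
v=13: a=13^1·(≡11), b=13^1·(≡4) mod 13; (11|13)=-1, (4|13)=+1; (−1)^{1·1·6}·(-1)^1·(+1)^1 = -1.
v=2: v_2(a)=8, v_2(b)=13; units ≡ 7, 7 (mod 8); ε·ε+αω+βω = 1·1+8·0+13·0 ≡ 1  ⇒  (a,b)_2 = -1.
|Ram(143, 286)| = 2, even; anisotropic at {2, 13}.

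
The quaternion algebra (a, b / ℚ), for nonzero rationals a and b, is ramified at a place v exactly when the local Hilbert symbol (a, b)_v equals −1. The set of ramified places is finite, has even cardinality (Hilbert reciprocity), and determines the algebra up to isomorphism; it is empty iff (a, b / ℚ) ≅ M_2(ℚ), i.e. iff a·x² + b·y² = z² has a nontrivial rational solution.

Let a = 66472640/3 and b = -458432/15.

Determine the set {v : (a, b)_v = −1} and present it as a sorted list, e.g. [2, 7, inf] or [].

(a, b) ≡ (3705, -107445) mod (ℚ^×)²; places V = {2, 3, 5, 13, 19, 29, ∞}.
(a,b)_5: α=1, u≡1; β=-1, v≡1 (mod 5); (1|5)=+1, (1|5)=+1; sign (−1)^0·+1^-1·+1^1 = +1.
(a,b)_2: α=6, β=6; u≡1, v≡3 (mod 8); ε(u)ε(v)=0·1, αω(v)=6·1, βω(u)=6·0; sum ≡ 0  ⇒  +1.
(a,b)_29: α=2, u≡5; β=1, v≡23 (mod 29); (5|29)=+1, (23|29)=+1; sign (−1)^0·+1^1·+1^2 = +1.
(a,b)_∞: sgn(3705)=+, sgn(-107445)=−, so +1.
(a,b)_13: α=1, u≡1; β=1, v≡9 (mod 13); (1|13)=+1, (9|13)=+1; sign (−1)^0·+1^1·+1^1 = +1.
(a,b)_3: α=-1, u≡2; β=-1, v≡2 (mod 3); (2|3)=-1, (2|3)=-1; sign (−1)^1·-1^-1·-1^-1 = -1.
(a,b)_19: α=1, u≡11; β=1, v≡9 (mod 19); (11|19)=+1, (9|19)=+1; sign (−1)^1·+1^1·+1^1 = -1.
|Ram(3705, -107445)| = 2, even; anisotropic at {3, 19}.

[3, 19]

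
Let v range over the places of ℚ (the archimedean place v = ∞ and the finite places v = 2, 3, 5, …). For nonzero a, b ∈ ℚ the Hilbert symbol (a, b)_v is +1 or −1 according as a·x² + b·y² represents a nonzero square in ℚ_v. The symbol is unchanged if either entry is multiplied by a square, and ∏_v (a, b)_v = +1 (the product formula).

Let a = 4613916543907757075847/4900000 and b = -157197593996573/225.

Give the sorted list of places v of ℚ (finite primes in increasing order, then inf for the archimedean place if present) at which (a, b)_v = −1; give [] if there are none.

[5, 13, 19, 23]

(a, b) ≡ (288230, -210197) mod (ℚ^×)²; places V = {2, 3, 5, 7, 11, 13, 19, 23, 29, 37, 41, 43, ∞}.
(a,b)_∞: sgn(288230)=+, sgn(-210197)=−, so +1.
(a,b)_5: α=-5, u≡4; β=-2, v≡3 (mod 5); (4|5)=+1, (3|5)=-1; sign (−1)^0·+1^-2·-1^-5 = -1.
(a,b)_7: α=-2, u≡5; β=0, v≡3 (mod 7); (5|7)=-1, (3|7)=-1; sign (−1)^0·-1^0·-1^-2 = +1.
(a,b)_29: α=0, u≡7; β=2, v≡24 (mod 29); (7|29)=+1, (24|29)=+1; sign (−1)^0·+1^2·+1^0 = +1.
(a,b)_23: α=4, u≡7; β=3, v≡14 (mod 23); (7|23)=-1, (14|23)=-1; sign (−1)^0·-1^3·-1^4 = -1.
(a,b)_13: α=2, u≡5; β=1, v≡9 (mod 13); (5|13)=-1, (9|13)=+1; sign (−1)^0·-1^1·+1^2 = -1.
(a,b)_11: α=2, u≡8; β=0, v≡7 (mod 11); (8|11)=-1, (7|11)=-1; sign (−1)^0·-1^0·-1^2 = +1.
(a,b)_41: α=3, u≡26; β=2, v≡40 (mod 41); (26|41)=-1, (40|41)=+1; sign (−1)^0·-1^2·+1^3 = +1.
(a,b)_2: α=-5, β=0; u≡3, v≡3 (mod 8); ε(u)ε(v)=1·1, αω(v)=-5·1, βω(u)=0·1; sum ≡ 0  ⇒  +1.
(a,b)_19: α=1, u≡12; β=1, v≡3 (mod 19); (12|19)=-1, (3|19)=-1; sign (−1)^1·-1^1·-1^1 = -1.
(a,b)_3: α=2, u≡2; β=-2, v≡1 (mod 3); (2|3)=-1, (1|3)=+1; sign (−1)^0·-1^-2·+1^2 = +1.
(a,b)_43: α=2, u≡11; β=0, v≡3 (mod 43); (11|43)=+1, (3|43)=-1; sign (−1)^0·+1^0·-1^2 = +1.
(a,b)_37: α=1, u≡14; β=1, v≡29 (mod 37); (14|37)=-1, (29|37)=-1; sign (−1)^0·-1^1·-1^1 = +1.
(288230, -210197 / ℚ) ramifies at {5, 13, 19, 23}: a division algebra.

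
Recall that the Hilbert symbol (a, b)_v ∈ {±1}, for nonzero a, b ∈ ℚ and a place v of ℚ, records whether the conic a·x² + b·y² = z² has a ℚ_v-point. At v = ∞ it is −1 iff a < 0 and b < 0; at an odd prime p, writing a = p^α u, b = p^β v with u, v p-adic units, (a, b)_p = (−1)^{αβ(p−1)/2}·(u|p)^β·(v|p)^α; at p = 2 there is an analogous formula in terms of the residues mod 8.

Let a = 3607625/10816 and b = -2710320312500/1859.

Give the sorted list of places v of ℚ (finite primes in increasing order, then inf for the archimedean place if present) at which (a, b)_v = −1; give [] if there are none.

[11, 19]

(a, b) ≡ (2945, -55) mod (ℚ^×)²; places V = {2, 5, 7, 11, 13, 19, 31, ∞}.
(a,b)_31: α=1, u≡10; β=2, v≡18 (mod 31); (10|31)=+1, (18|31)=+1; sign (−1)^0·+1^2·+1^1 = +1.
(a,b)_2: α=-6, β=2; u≡1, v≡1 (mod 8); ε(u)ε(v)=0·0, αω(v)=-6·0, βω(u)=2·0; sum ≡ 0  ⇒  +1.
(a,b)_7: α=2, u≡6; β=0, v≡1 (mod 7); (6|7)=-1, (1|7)=+1; sign (−1)^0·-1^0·+1^2 = +1.
(a,b)_5: α=3, u≡1; β=9, v≡4 (mod 5); (1|5)=+1, (4|5)=+1; sign (−1)^0·+1^9·+1^3 = +1.
(a,b)_11: α=0, u≡7; β=-1, v≡6 (mod 11); (7|11)=-1, (6|11)=-1; sign (−1)^0·-1^-1·-1^0 = -1.
(a,b)_13: α=-2, u≡5; β=-2, v≡4 (mod 13); (5|13)=-1, (4|13)=+1; sign (−1)^0·-1^-2·+1^-2 = +1.
(a,b)_19: α=1, u≡13; β=2, v≡2 (mod 19); (13|19)=-1, (2|19)=-1; sign (−1)^0·-1^2·-1^1 = -1.
(a,b)_∞: sgn(2945)=+, sgn(-55)=−, so +1.
Ram(2945, -55) = {11, 19}; no ℚ_11-point on the conic.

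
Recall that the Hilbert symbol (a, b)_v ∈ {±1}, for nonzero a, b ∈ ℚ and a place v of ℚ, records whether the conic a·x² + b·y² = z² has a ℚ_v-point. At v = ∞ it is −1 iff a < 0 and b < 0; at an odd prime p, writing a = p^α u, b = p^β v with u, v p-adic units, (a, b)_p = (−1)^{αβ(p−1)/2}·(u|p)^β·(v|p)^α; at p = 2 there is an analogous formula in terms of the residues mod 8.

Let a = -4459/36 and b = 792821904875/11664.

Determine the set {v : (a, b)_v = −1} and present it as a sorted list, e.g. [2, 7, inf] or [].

Mod squares: a ≡ -91, b ≡ 1595. Check v ∈ {∞, 2, 3, 5, 7, 11, 13, 29}.
v=11: a=11^0·(≡6), b=11^1·(≡2) mod 11; (6|11)=-1, (2|11)=-1; (−1)^{0·1·5}·(-1)^1·(-1)^0 = -1.
v=3: a=3^-2·(≡2), b=3^-6·(≡2) mod 3; (2|3)=-1, (2|3)=-1; (−1)^{-2·-6·1}·(-1)^-6·(-1)^-2 = +1.
v=∞: -91 < 0 and 1595 > 0  ⇒  (a,b)_∞ = +1.
v=2: v_2(a)=-2, v_2(b)=-4; units ≡ 5, 3 (mod 8); ε·ε+αω+βω = 0·1+-2·1+-4·1 ≡ 0  ⇒  (a,b)_2 = +1.
v=7: a=7^3·(≡1), b=7^6·(≡5) mod 7; (1|7)=+1, (5|7)=-1; (−1)^{3·6·3}·(+1)^6·(-1)^3 = -1.
v=13: a=13^1·(≡6), b=13^2·(≡3) mod 13; (6|13)=-1, (3|13)=+1; (−1)^{1·2·6}·(-1)^2·(+1)^1 = +1.
v=29: a=29^0·(≡1), b=29^1·(≡11) mod 29; (1|29)=+1, (11|29)=-1; (−1)^{0·1·14}·(+1)^1·(-1)^0 = +1.
v=5: a=5^0·(≡1), b=5^3·(≡1) mod 5; (1|5)=+1, (1|5)=+1; (−1)^{0·3·2}·(+1)^3·(+1)^0 = +1.
Ram(-91, 1595) = {7, 11}; no ℚ_7-point on the conic.

[7, 11]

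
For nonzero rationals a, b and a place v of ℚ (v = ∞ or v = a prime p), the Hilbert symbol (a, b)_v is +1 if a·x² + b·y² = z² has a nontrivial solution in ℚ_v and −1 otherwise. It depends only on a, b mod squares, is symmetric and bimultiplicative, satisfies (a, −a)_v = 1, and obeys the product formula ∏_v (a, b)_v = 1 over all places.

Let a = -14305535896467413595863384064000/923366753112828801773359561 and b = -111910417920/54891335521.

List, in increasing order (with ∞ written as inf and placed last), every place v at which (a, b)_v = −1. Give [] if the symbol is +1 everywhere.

[3, 5, 13, inf]

(a, b) ≡ (-390, -70) mod (ℚ^×)²; places V = {2, 3, 5, 7, 11, 13, 17, 19, 23, 37, 53, 59, ∞}.
(a,b)_37: α=-2, u≡18; β=0, v≡30 (mod 37); (18|37)=-1, (30|37)=+1; sign (−1)^0·-1^0·+1^-2 = +1.
(a,b)_3: α=7, u≡2; β=2, v≡2 (mod 3); (2|3)=-1, (2|3)=-1; sign (−1)^0·-1^2·-1^7 = -1.
(a,b)_13: α=1, u≡9; β=0, v≡7 (mod 13); (9|13)=+1, (7|13)=-1; sign (−1)^0·+1^0·-1^1 = -1.
(a,b)_17: α=0, u≡8; β=2, v≡8 (mod 17); (8|17)=+1, (8|17)=+1; sign (−1)^0·+1^2·+1^0 = +1.
(a,b)_∞: sgn(-390)=−, sgn(-70)=−, so -1.
(a,b)_5: α=3, u≡3; β=1, v≡1 (mod 5); (3|5)=-1, (1|5)=+1; sign (−1)^0·-1^1·+1^3 = -1.
(a,b)_2: α=39, β=9; u≡5, v≡5 (mod 8); ε(u)ε(v)=0·0, αω(v)=39·1, βω(u)=9·1; sum ≡ 0  ⇒  +1.
(a,b)_53: α=-2, u≡19; β=0, v≡17 (mod 53); (19|53)=-1, (17|53)=+1; sign (−1)^0·-1^0·+1^-2 = +1.
(a,b)_59: α=-6, u≡32; β=-2, v≡48 (mod 59); (32|59)=-1, (48|59)=+1; sign (−1)^0·-1^-2·+1^-6 = +1.
(a,b)_11: α=-2, u≡2; β=-2, v≡2 (mod 11); (2|11)=-1, (2|11)=-1; sign (−1)^0·-1^-2·-1^-2 = +1.
(a,b)_19: α=-6, u≡1; β=-4, v≡11 (mod 19); (1|19)=+1, (11|19)=+1; sign (−1)^0·+1^-4·+1^-6 = +1.
(a,b)_23: α=2, u≡12; β=0, v≡14 (mod 23); (12|23)=+1, (14|23)=-1; sign (−1)^0·+1^0·-1^2 = +1.
(a,b)_7: α=12, u≡1; β=5, v≡1 (mod 7); (1|7)=+1, (1|7)=+1; sign (−1)^0·+1^5·+1^12 = +1.
(-390, -70 / ℚ) ramifies at {3, 5, 13, ∞}: a division algebra.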